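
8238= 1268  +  6970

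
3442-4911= - 1469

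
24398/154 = 1109/7 = 158.43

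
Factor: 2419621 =2419621^1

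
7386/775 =9 + 411/775   =  9.53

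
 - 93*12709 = - 1181937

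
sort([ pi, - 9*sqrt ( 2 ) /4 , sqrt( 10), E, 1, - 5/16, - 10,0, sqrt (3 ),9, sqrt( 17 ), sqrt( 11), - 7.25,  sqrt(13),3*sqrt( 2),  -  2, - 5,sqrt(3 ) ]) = [ - 10, - 7.25,-5,-9*sqrt( 2)/4, - 2, - 5/16, 0 , 1 , sqrt (3 ), sqrt(3), E,pi,sqrt( 10 ),sqrt(11 ), sqrt (13 ),sqrt(17 ),3*sqrt( 2), 9]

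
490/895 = 98/179 = 0.55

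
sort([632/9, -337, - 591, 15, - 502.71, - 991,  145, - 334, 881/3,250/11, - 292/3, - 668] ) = [ - 991,  -  668, - 591, - 502.71 , - 337, - 334, - 292/3,15,250/11,632/9,145, 881/3] 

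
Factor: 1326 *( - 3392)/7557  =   - 2^7*11^( - 1)*13^1*17^1*53^1 * 229^(-1 ) = -1499264/2519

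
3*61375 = 184125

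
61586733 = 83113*741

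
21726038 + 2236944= 23962982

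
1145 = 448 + 697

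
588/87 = 6 + 22/29=6.76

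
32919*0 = 0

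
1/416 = 1/416 = 0.00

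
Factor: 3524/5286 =2^1 * 3^(  -  1 ) = 2/3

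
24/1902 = 4/317 = 0.01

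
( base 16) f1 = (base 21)ba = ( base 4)3301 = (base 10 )241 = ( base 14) 133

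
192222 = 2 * 96111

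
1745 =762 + 983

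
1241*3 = 3723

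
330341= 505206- 174865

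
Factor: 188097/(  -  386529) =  - 91/187 =-  7^1  *11^ ( - 1 )*13^1*17^( - 1)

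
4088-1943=2145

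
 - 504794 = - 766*659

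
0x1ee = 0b111101110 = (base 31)ft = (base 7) 1304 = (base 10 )494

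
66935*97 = 6492695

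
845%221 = 182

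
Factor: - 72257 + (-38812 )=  -111069 = - 3^2* 7^1 * 41^1*43^1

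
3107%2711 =396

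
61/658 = 61/658 = 0.09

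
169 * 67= 11323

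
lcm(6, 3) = 6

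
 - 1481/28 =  - 1481/28 = - 52.89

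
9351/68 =137+35/68 =137.51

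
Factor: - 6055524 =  - 2^2*3^2*59^1*2851^1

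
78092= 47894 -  - 30198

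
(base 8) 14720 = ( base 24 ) BB8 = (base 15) 1e58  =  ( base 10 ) 6608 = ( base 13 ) 3014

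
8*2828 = 22624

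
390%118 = 36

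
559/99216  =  43/7632 =0.01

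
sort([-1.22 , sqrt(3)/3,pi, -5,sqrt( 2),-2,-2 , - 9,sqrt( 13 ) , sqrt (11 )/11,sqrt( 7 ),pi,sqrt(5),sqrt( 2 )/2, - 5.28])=[-9, - 5.28, - 5 ,-2, - 2,-1.22,sqrt( 11 ) /11 , sqrt( 3)/3,  sqrt(2 ) /2, sqrt ( 2 ), sqrt( 5), sqrt( 7),pi,  pi, sqrt ( 13 )]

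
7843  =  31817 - 23974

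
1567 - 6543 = - 4976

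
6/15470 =3/7735 = 0.00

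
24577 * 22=540694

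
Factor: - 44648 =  - 2^3*5581^1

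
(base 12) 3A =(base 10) 46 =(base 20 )26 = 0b101110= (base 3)1201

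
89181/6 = 14863  +  1/2 = 14863.50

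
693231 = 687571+5660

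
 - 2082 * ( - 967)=2013294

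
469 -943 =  - 474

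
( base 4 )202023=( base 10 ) 2187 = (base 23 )432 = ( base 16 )88B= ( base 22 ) 4B9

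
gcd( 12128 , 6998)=2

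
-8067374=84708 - 8152082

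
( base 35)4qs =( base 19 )g35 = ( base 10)5838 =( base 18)1006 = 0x16CE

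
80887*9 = 727983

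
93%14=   9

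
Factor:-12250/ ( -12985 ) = 2^1*5^2*53^(  -  1) = 50/53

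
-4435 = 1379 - 5814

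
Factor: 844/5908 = 7^( - 1) = 1/7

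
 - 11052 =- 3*3684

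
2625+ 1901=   4526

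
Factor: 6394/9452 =2^( - 1 )*17^( - 1)* 23^1  =  23/34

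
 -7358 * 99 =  - 728442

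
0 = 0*4046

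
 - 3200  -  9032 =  - 12232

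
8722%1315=832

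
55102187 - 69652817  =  -14550630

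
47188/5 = 47188/5 =9437.60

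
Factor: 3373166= 2^1 * 1686583^1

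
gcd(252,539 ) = 7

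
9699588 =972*9979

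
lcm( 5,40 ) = 40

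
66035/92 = 717 + 71/92= 717.77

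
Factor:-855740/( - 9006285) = 171148/1801257 = 2^2*3^ ( - 1)*19^( - 1)*31601^(  -  1)*42787^1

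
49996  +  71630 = 121626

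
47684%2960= 324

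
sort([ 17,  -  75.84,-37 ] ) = [ - 75.84,  -  37,17 ] 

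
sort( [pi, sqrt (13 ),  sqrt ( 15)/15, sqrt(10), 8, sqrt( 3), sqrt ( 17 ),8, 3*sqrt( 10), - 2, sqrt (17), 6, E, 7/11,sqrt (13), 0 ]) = [- 2, 0, sqrt( 15) /15, 7/11,sqrt( 3), E, pi,sqrt( 10),sqrt( 13) , sqrt (13), sqrt (17 ),  sqrt(17), 6, 8, 8,3*sqrt( 10 )]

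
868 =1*868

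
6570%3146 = 278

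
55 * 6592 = 362560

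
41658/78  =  534+1/13= 534.08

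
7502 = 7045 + 457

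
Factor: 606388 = 2^2  *  151597^1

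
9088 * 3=27264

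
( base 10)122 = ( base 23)57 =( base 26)4i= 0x7A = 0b1111010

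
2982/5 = 596 + 2/5 =596.40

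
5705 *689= 3930745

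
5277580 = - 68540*( - 77) 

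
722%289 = 144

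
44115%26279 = 17836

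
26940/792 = 34 + 1/66 = 34.02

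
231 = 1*231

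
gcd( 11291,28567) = 7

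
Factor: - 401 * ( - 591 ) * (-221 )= - 52375011 =- 3^1 * 13^1*17^1*197^1*401^1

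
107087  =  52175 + 54912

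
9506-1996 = 7510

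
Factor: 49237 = 53^1*929^1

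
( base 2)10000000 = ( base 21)62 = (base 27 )4k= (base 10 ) 128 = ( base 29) 4c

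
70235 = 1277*55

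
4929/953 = 4929/953 = 5.17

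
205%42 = 37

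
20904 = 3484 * 6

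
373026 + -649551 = - 276525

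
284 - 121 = 163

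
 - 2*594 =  - 1188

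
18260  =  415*44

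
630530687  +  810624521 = 1441155208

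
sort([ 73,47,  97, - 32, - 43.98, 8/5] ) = [  -  43.98,- 32, 8/5, 47, 73, 97]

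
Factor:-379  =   - 379^1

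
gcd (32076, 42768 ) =10692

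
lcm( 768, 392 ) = 37632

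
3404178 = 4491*758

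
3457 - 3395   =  62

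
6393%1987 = 432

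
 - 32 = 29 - 61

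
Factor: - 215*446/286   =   - 47945/143 = - 5^1 * 11^(-1 )*13^( - 1)*43^1*223^1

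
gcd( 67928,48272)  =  56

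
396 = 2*198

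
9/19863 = 1/2207 = 0.00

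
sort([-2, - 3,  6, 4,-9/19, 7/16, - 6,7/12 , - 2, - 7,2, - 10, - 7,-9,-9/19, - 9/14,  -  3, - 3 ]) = [ - 10,-9,-7,-7, - 6,-3, - 3,-3,-2,-2,-9/14, - 9/19,-9/19,7/16,7/12,2, 4,6]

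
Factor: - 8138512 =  - 2^4*17^1 * 29921^1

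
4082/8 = 2041/4 = 510.25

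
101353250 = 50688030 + 50665220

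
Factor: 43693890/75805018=3^1*5^1 * 359^1*773^(-1 )*4057^1*49033^( - 1) = 21846945/37902509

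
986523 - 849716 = 136807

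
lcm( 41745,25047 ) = 125235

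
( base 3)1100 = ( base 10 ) 36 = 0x24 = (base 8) 44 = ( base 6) 100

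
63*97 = 6111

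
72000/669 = 107 +139/223= 107.62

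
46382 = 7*6626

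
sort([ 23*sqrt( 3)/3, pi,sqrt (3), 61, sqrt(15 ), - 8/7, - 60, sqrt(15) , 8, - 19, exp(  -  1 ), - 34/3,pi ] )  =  [ - 60,-19, - 34/3, - 8/7,  exp( - 1), sqrt(3 ) , pi,pi,sqrt(15), sqrt( 15),8, 23*sqrt(3)/3 , 61]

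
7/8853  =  7/8853 =0.00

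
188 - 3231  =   - 3043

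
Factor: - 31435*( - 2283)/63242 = 71766105/63242 = 2^( - 1)*3^1*5^1*103^ (  -  1)*307^( - 1 )  *761^1 * 6287^1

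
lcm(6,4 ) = 12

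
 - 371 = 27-398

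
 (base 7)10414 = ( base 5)40413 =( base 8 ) 5060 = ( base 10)2608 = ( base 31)2M4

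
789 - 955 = - 166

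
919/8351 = 919/8351 = 0.11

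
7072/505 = 7072/505 = 14.00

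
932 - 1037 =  - 105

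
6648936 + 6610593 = 13259529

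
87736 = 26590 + 61146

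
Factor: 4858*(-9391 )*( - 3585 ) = 2^1*3^1 * 5^1 * 7^1*239^1*347^1*9391^1 = 163552998630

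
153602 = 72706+80896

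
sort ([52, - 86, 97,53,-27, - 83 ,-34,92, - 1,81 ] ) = [-86,  -  83 ,-34, - 27, - 1,52,53,81,92,97 ] 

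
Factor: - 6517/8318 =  - 2^ (  -  1 )  *7^3 * 19^1*4159^(- 1) 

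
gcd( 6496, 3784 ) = 8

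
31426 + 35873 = 67299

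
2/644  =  1/322 = 0.00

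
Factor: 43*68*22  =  64328 = 2^3*11^1*17^1*43^1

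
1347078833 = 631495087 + 715583746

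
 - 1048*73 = -76504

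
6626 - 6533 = 93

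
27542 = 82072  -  54530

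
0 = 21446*0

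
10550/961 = 10 + 940/961 = 10.98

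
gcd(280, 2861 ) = 1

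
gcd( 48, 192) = 48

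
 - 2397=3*( - 799)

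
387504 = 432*897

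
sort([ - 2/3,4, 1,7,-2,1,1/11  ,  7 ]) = [ - 2, - 2/3,1/11, 1,  1 , 4,7 , 7 ]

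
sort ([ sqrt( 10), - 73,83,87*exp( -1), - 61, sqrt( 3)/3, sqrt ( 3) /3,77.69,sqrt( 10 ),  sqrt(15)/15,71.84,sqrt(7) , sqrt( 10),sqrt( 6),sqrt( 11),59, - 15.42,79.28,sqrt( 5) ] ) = [-73, - 61, - 15.42 , sqrt( 15)/15,sqrt(3)/3,sqrt( 3) /3,sqrt(5 ),sqrt( 6), sqrt( 7),sqrt(10),sqrt( 10 ),  sqrt ( 10 ),sqrt( 11 ),87*exp( - 1),  59, 71.84,77.69, 79.28,83]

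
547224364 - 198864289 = 348360075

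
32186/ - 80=- 16093/40  =  - 402.32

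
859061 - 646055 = 213006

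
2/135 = 2/135=0.01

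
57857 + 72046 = 129903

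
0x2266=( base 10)8806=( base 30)9NG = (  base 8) 21146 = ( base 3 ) 110002011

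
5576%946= 846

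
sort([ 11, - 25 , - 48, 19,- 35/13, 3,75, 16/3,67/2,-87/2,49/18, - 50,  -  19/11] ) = [ - 50,  -  48, - 87/2 , - 25, - 35/13,-19/11, 49/18,3,16/3,11,19, 67/2,75 ]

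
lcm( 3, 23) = 69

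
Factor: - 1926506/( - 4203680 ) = 2^(-4 )*5^(-1 ) * 13^( - 1 )*43^( - 1 )* 47^(-1)*963253^1  =  963253/2101840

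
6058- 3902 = 2156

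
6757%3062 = 633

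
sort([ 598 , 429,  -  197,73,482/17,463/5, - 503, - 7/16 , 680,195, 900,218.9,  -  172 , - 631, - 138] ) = [ - 631, -503,-197 , - 172, - 138,-7/16, 482/17,  73, 463/5, 195,218.9,429, 598 , 680 , 900]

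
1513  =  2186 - 673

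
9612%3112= 276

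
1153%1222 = 1153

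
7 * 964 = 6748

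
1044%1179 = 1044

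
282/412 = 141/206 = 0.68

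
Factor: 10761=3^1*17^1*211^1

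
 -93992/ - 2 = 46996/1= 46996.00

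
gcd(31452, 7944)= 12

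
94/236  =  47/118 = 0.40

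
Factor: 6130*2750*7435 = 125335512500=2^2*5^5*11^1*613^1*1487^1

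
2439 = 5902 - 3463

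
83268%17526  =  13164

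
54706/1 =54706 = 54706.00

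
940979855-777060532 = 163919323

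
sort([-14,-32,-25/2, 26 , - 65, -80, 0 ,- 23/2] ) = [-80,- 65, - 32 , - 14, - 25/2, - 23/2, 0 , 26]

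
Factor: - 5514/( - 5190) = 5^(  -  1)*173^( - 1)*919^1= 919/865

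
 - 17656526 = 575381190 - 593037716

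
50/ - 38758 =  - 1  +  19354/19379 = - 0.00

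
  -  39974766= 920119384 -960094150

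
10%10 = 0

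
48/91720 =6/11465 = 0.00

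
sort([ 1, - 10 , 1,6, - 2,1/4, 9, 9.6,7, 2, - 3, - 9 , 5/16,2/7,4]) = [ - 10, -9,  -  3, - 2,1/4,2/7,5/16 , 1,1,2,  4,6,7 , 9,9.6] 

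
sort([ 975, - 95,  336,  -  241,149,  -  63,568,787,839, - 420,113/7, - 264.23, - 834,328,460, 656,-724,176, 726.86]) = [ - 834,- 724,  -  420, - 264.23, - 241, - 95, - 63,113/7,  149,176,328, 336 , 460,568  ,  656,  726.86,787,839, 975 ] 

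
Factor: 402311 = 7^1 *13^1*4421^1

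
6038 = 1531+4507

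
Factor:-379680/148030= - 2^4*3^1*  7^1*131^( - 1) = - 336/131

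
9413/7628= 9413/7628 = 1.23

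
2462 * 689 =1696318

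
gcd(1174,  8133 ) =1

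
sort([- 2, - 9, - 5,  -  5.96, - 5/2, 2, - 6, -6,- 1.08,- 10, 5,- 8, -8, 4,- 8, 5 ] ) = [ - 10,-9, - 8,-8,  -  8,-6, - 6, - 5.96,  -  5, -5/2, - 2, - 1.08, 2,  4 , 5, 5]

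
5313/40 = 132 + 33/40 = 132.82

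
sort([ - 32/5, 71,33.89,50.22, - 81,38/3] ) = [-81, - 32/5,38/3,33.89 , 50.22,71] 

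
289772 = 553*524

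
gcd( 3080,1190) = 70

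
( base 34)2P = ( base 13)72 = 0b1011101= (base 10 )93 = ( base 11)85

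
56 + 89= 145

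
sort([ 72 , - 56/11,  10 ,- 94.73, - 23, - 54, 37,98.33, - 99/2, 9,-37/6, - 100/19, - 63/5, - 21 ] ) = [-94.73, - 54,- 99/2, - 23 , - 21, - 63/5,- 37/6, - 100/19, - 56/11,9, 10 , 37, 72,98.33 ]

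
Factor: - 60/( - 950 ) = 6/95=2^1*3^1*5^( - 1)*19^( - 1 )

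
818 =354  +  464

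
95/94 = 95/94 = 1.01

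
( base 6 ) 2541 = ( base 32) jt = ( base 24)12d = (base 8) 1175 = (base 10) 637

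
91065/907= 91065/907 = 100.40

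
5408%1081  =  3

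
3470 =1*3470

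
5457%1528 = 873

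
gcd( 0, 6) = 6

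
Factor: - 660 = - 2^2*3^1*5^1*11^1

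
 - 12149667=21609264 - 33758931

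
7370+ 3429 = 10799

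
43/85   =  43/85 = 0.51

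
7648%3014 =1620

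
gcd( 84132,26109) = 27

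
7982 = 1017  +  6965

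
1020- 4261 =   -  3241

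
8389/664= 12 + 421/664=12.63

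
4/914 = 2/457 = 0.00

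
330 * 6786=2239380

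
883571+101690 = 985261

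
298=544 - 246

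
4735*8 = 37880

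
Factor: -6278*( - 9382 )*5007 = 294913281372 = 2^2*3^1*43^1*73^1*1669^1*4691^1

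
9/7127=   9/7127=0.00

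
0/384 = 0 = 0.00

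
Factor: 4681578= 2^1*3^1* 11^1*89^1*797^1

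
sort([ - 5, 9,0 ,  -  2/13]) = [ - 5, - 2/13,0, 9]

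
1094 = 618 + 476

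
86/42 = 43/21=2.05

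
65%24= 17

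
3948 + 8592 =12540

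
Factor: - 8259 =-3^1* 2753^1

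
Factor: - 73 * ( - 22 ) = 1606 = 2^1*11^1*73^1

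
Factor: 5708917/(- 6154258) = -2^(-1)*11^ ( - 1)*79^( - 1 )*659^1*3541^(-1 )*8663^1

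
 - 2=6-8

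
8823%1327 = 861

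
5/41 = 5/41 = 0.12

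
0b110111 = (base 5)210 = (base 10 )55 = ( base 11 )50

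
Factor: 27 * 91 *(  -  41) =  - 3^3 * 7^1 * 13^1 * 41^1 = -  100737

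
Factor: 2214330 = 2^1*3^1*5^1*31^1*2381^1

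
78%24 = 6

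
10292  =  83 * 124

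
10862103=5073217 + 5788886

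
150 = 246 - 96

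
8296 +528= 8824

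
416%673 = 416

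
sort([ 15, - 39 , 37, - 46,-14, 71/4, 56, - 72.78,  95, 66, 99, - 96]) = [-96, - 72.78, - 46, - 39, - 14, 15, 71/4, 37, 56, 66, 95, 99]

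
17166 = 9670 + 7496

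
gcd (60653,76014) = 1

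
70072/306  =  228 + 152/153= 228.99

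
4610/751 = 6 + 104/751 = 6.14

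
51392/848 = 3212/53 = 60.60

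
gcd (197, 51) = 1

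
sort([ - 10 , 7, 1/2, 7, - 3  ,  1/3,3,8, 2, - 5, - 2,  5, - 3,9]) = [ - 10, - 5,  -  3,- 3, - 2,1/3,  1/2, 2, 3, 5, 7 , 7,8,9 ] 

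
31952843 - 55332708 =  - 23379865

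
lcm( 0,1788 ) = 0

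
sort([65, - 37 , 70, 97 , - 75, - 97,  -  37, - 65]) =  [ - 97 , - 75 , - 65, - 37, - 37,65,70,97 ] 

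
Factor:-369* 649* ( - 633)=3^3*11^1 * 41^1 * 59^1*211^1=151591473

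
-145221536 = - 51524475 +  - 93697061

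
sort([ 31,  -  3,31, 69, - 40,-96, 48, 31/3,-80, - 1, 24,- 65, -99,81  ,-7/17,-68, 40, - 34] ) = [ -99,  -  96, - 80, - 68, - 65,-40,-34, - 3, - 1,-7/17, 31/3, 24, 31, 31, 40,48, 69, 81]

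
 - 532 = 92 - 624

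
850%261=67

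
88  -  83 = 5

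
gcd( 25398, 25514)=2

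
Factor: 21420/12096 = 85/48= 2^(- 4 )*  3^ ( - 1 )*5^1 * 17^1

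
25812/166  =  155+41/83 =155.49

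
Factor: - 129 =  - 3^1*43^1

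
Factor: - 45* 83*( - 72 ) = 2^3*3^4*5^1 * 83^1 = 268920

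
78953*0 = 0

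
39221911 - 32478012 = 6743899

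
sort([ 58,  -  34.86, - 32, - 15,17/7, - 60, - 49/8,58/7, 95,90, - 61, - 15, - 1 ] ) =[ - 61 , - 60 , - 34.86,-32, - 15, - 15, - 49/8, - 1, 17/7 , 58/7, 58,90, 95 ]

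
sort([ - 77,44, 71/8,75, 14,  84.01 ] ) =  [- 77, 71/8,14, 44, 75,84.01]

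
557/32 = 17 + 13/32 = 17.41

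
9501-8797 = 704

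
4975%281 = 198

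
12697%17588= 12697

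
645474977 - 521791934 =123683043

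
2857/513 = 5 +292/513 = 5.57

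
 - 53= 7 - 60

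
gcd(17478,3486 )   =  6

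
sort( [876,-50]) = [ - 50, 876] 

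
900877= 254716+646161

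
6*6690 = 40140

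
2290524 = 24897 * 92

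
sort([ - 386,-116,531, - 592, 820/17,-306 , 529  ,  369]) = [ - 592, - 386, - 306, - 116, 820/17, 369 , 529,531 ] 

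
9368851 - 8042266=1326585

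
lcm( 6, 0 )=0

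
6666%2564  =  1538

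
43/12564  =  43/12564  =  0.00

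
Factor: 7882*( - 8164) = - 64348648 = - 2^3*7^1*13^1*157^1*563^1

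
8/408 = 1/51 = 0.02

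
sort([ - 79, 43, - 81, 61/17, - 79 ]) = [ - 81, - 79, - 79,  61/17,43] 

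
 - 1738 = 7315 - 9053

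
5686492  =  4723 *1204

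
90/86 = 1  +  2/43 = 1.05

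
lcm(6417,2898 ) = 89838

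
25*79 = 1975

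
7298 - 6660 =638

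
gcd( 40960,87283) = 1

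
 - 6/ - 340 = 3/170 =0.02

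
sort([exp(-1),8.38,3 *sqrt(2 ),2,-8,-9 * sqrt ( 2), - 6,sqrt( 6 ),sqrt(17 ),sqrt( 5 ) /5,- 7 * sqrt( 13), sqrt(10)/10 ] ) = [-7  *  sqrt(13), -9*sqrt( 2 ),-8,  -  6,sqrt(10)/10,exp( - 1),sqrt( 5)/5, 2,sqrt( 6 ), sqrt( 17 ) , 3*sqrt ( 2),8.38 ]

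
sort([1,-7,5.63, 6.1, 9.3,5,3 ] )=[ - 7,1, 3,5,5.63,6.1,9.3 ] 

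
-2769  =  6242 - 9011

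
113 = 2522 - 2409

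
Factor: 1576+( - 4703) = -53^1*59^1 = - 3127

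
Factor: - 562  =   - 2^1*281^1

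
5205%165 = 90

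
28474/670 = 14237/335= 42.50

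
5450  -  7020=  - 1570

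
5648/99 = 5648/99= 57.05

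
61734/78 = 10289/13= 791.46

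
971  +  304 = 1275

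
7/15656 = 7/15656 = 0.00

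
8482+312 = 8794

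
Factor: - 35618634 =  - 2^1*3^2*857^1*2309^1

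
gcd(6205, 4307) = 73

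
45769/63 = 726+31/63 = 726.49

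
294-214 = 80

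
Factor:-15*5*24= - 2^3*3^2*5^2 = - 1800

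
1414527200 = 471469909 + 943057291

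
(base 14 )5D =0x53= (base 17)4f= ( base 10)83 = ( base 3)10002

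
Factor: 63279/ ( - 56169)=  - 79^ (-1 )* 89^1 = - 89/79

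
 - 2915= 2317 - 5232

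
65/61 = 1 + 4/61 = 1.07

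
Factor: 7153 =23^1*311^1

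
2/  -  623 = -1 + 621/623 = -0.00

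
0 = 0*30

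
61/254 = 61/254=   0.24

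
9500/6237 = 1 + 3263/6237 = 1.52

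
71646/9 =7960+ 2/3 = 7960.67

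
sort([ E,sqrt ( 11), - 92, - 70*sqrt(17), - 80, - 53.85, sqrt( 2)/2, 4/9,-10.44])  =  [ - 70*sqrt( 17), - 92,- 80, - 53.85, - 10.44, 4/9,sqrt( 2)/2, E,  sqrt( 11)]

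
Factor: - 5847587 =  - 5847587^1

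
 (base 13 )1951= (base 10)3784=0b111011001000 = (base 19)A93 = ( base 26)5FE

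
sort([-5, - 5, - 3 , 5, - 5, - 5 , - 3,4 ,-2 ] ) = [ -5, - 5,  -  5 , - 5 ,-3, - 3 , - 2,4, 5] 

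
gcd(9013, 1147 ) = 1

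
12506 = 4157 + 8349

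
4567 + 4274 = 8841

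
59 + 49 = 108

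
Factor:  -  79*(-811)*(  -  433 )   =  -27741877 = - 79^1*433^1*811^1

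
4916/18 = 273 + 1/9 = 273.11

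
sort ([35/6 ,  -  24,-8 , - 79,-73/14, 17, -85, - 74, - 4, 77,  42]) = [ - 85, - 79, - 74, - 24,-8, - 73/14,-4,35/6,17,42,77]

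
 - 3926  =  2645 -6571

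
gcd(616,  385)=77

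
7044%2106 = 726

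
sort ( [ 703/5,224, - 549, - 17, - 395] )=[-549, - 395, -17,703/5,  224 ] 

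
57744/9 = 6416 = 6416.00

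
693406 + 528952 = 1222358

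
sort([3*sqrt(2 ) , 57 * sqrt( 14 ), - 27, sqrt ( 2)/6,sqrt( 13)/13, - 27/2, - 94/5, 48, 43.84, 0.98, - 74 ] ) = [ - 74,-27, - 94/5, - 27/2,sqrt(2)/6,sqrt( 13)/13 , 0.98, 3 *sqrt(2),43.84,48, 57*sqrt(14)] 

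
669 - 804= - 135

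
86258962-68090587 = 18168375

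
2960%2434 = 526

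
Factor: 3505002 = 2^1*3^1*584167^1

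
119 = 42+77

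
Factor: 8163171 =3^2*907019^1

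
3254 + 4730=7984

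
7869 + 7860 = 15729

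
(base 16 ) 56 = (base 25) 3b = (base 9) 105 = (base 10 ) 86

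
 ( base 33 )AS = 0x166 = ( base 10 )358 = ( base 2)101100110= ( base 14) 1b8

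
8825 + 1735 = 10560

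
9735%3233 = 36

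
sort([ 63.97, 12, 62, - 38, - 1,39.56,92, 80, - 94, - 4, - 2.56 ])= [ - 94, - 38, - 4,-2.56, - 1,12,  39.56, 62,63.97,80 , 92 ]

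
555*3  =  1665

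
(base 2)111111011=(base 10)507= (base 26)JD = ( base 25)k7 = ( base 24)L3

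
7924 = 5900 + 2024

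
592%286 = 20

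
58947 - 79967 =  - 21020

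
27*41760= 1127520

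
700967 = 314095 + 386872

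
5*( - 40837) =-204185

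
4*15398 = 61592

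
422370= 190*2223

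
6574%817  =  38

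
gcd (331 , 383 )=1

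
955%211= 111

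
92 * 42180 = 3880560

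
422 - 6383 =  - 5961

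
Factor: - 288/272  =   - 2^1*3^2*17^ ( - 1 ) = - 18/17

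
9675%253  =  61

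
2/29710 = 1/14855 = 0.00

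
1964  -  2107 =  - 143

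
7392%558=138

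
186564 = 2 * 93282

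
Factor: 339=3^1*113^1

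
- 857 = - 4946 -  - 4089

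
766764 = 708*1083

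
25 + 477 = 502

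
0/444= 0 =0.00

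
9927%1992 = 1959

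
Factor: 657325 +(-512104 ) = 145221=3^1*48407^1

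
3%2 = 1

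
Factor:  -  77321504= - 2^5*13^1*185869^1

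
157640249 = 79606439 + 78033810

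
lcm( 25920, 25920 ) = 25920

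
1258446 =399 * 3154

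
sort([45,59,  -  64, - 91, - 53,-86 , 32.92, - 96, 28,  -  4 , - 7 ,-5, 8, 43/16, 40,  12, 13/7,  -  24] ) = [  -  96, - 91,-86, - 64, - 53,-24,- 7, - 5  , - 4,13/7,43/16,8,  12,28,32.92,  40, 45,59 ]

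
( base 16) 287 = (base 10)647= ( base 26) ON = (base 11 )539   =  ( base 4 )22013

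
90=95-5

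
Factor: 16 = 2^4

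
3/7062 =1/2354=0.00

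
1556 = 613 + 943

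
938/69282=469/34641 =0.01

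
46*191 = 8786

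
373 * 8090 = 3017570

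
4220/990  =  422/99  =  4.26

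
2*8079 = 16158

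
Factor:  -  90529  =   - 90529^1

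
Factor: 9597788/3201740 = 2399447/800435 = 5^( - 1)*83^1*28909^1 * 160087^( - 1)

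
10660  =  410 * 26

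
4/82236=1/20559 = 0.00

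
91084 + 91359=182443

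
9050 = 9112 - 62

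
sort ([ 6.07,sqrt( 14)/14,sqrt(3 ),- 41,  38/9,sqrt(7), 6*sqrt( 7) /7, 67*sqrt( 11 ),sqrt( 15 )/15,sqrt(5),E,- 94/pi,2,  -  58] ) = [-58, - 41, - 94/pi,sqrt(15)/15,sqrt(14)/14,sqrt(3),2,sqrt( 5), 6*sqrt ( 7)/7, sqrt( 7),E, 38/9,6.07,67*sqrt(11 )]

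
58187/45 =1293 +2/45= 1293.04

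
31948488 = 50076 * 638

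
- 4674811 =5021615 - 9696426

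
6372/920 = 6+213/230  =  6.93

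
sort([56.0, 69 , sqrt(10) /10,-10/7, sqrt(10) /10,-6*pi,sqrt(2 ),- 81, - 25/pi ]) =[ - 81, - 6 *pi,-25/pi,-10/7, sqrt( 10) /10, sqrt(10 ) /10 , sqrt (2), 56.0, 69 ]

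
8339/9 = 8339/9=926.56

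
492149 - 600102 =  - 107953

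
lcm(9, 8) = 72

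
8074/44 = 367/2 = 183.50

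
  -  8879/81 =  - 110  +  31/81 = - 109.62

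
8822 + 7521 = 16343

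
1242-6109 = - 4867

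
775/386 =2+3/386=2.01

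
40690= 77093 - 36403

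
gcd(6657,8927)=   1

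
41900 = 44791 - 2891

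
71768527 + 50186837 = 121955364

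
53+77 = 130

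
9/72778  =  9/72778 = 0.00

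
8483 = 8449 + 34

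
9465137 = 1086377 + 8378760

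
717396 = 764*939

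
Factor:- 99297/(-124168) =2^( - 3 )*3^2*59^1*83^( - 1) = 531/664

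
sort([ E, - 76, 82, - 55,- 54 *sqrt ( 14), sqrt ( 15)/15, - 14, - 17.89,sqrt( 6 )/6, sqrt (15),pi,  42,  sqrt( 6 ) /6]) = [ - 54*sqrt ( 14),  -  76, - 55, - 17.89, - 14,sqrt(15)/15,sqrt(6)/6, sqrt( 6 ) /6,E,pi, sqrt(15 ),  42,82] 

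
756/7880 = 189/1970 = 0.10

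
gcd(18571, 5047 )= 49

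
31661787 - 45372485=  - 13710698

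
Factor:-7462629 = -3^2 * 163^1*5087^1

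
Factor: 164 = 2^2*41^1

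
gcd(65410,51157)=1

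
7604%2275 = 779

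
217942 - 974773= - 756831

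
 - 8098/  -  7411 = 8098/7411 = 1.09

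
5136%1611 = 303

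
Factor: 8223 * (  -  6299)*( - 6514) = 2^1*3^1*2741^1  *3257^1*6299^1 = 337403553978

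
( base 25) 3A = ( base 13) 67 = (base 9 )104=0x55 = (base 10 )85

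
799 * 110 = 87890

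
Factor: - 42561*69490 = -2957563890 = - 2^1*3^2*5^1 * 4729^1*6949^1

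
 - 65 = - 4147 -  - 4082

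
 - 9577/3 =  - 3193 + 2/3 = -  3192.33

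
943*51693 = 48746499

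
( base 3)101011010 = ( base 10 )7401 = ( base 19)119A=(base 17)18a6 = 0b1110011101001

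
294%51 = 39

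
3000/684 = 250/57 = 4.39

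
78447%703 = 414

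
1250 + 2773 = 4023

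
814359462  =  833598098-19238636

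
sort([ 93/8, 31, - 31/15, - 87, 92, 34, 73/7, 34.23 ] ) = [ -87,-31/15, 73/7 , 93/8,  31, 34, 34.23, 92]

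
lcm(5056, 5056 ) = 5056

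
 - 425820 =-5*85164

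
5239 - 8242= - 3003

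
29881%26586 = 3295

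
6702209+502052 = 7204261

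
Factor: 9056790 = 2^1*3^2* 5^1*103^1*977^1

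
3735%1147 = 294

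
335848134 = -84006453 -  - 419854587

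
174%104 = 70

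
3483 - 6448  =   - 2965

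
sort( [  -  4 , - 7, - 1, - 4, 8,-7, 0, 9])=[ - 7 ,  -  7,- 4, - 4 ,  -  1, 0,8,9 ] 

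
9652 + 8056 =17708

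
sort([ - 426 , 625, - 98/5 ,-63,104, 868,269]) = [ - 426, - 63, - 98/5,104,269,625,868]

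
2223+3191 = 5414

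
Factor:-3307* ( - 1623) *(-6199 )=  - 33271650939 = -3^1*541^1 * 3307^1*6199^1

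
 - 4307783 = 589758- 4897541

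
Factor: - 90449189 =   -  163^1*523^1*1061^1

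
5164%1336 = 1156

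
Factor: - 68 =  - 2^2*17^1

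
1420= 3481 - 2061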